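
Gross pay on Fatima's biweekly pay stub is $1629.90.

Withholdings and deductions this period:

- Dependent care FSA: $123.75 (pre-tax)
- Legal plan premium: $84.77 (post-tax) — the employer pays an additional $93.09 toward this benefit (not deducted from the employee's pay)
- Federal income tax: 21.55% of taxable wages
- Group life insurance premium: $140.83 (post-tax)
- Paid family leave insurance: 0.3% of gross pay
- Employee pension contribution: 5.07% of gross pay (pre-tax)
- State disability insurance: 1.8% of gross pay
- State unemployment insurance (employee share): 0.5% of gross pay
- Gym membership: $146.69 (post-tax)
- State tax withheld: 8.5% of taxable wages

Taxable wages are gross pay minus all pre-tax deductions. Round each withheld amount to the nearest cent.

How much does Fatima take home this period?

$581.07

Employee pension contribution: $1629.90 × 0.0507 = $82.64
Dependent care FSA: $123.75
Pre-tax total = $82.64 + $123.75 = $206.39
Taxable wages = $1629.90 − $206.39 = $1423.51
State tax withheld: $1423.51 × 0.085 = $121.00
Federal income tax: $1423.51 × 0.2155 = $306.77
Paid family leave insurance: $1629.90 × 0.003 = $4.89
State unemployment insurance (employee share): $1629.90 × 0.005 = $8.15
State disability insurance: $1629.90 × 0.018 = $29.34
Legal plan premium: $84.77
Gym membership: $146.69
Group life insurance premium: $140.83
(Employer's $93.09 toward legal plan premium is not withheld from the employee.)
Total deductions = $82.64 + $123.75 + $121.00 + $306.77 + $4.89 + $8.15 + $29.34 + $84.77 + $146.69 + $140.83 = $1048.83
Net pay = $1629.90 − $1048.83 = $581.07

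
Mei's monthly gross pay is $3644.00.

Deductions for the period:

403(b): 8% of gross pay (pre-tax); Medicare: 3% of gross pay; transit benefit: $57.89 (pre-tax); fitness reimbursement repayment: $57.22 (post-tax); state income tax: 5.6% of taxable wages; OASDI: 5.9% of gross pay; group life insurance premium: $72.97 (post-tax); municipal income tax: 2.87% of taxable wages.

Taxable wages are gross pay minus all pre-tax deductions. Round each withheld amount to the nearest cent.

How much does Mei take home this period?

403(b): $3644.00 × 0.08 = $291.52
Transit benefit: $57.89
Pre-tax total = $291.52 + $57.89 = $349.41
Taxable wages = $3644.00 − $349.41 = $3294.59
Municipal income tax: $3294.59 × 0.0287 = $94.55
State income tax: $3294.59 × 0.056 = $184.50
OASDI: $3644.00 × 0.059 = $215.00
Medicare: $3644.00 × 0.03 = $109.32
Group life insurance premium: $72.97
Fitness reimbursement repayment: $57.22
Total deductions = $291.52 + $57.89 + $94.55 + $184.50 + $215.00 + $109.32 + $72.97 + $57.22 = $1082.97
Net pay = $3644.00 − $1082.97 = $2561.03

$2561.03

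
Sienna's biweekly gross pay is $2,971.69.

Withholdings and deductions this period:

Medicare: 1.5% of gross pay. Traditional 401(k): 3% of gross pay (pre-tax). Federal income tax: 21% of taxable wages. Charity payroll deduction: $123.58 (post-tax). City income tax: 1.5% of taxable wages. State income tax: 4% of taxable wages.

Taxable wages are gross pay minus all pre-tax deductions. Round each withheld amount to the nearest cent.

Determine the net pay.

$1,950.51

Traditional 401(k): $2,971.69 × 0.03 = $89.15
Taxable wages = $2,971.69 − $89.15 = $2,882.54
State income tax: $2,882.54 × 0.04 = $115.30
Federal income tax: $2,882.54 × 0.21 = $605.33
City income tax: $2,882.54 × 0.015 = $43.24
Medicare: $2,971.69 × 0.015 = $44.58
Charity payroll deduction: $123.58
Total deductions = $89.15 + $115.30 + $605.33 + $43.24 + $44.58 + $123.58 = $1,021.18
Net pay = $2,971.69 − $1,021.18 = $1,950.51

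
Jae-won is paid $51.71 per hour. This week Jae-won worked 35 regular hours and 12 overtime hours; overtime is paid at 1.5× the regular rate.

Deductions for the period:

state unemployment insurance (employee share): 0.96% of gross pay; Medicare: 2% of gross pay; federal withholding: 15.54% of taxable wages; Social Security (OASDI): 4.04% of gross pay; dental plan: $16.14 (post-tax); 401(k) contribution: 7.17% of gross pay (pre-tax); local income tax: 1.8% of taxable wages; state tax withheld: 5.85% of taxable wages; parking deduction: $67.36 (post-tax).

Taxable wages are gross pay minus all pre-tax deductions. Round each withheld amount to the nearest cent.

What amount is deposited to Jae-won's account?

Regular pay: 35 × $51.71 = $1809.85
Overtime pay: 12 × $51.71 × 1.5 = $930.78
Gross pay = $1809.85 + $930.78 = $2740.63
401(k) contribution: $2740.63 × 0.0717 = $196.50
Taxable wages = $2740.63 − $196.50 = $2544.13
Local income tax: $2544.13 × 0.018 = $45.79
State tax withheld: $2544.13 × 0.0585 = $148.83
Federal withholding: $2544.13 × 0.1554 = $395.36
Social Security (OASDI): $2740.63 × 0.0404 = $110.72
Medicare: $2740.63 × 0.02 = $54.81
State unemployment insurance (employee share): $2740.63 × 0.0096 = $26.31
Parking deduction: $67.36
Dental plan: $16.14
Total deductions = $196.50 + $45.79 + $148.83 + $395.36 + $110.72 + $54.81 + $26.31 + $67.36 + $16.14 = $1061.82
Net pay = $2740.63 − $1061.82 = $1678.81

$1678.81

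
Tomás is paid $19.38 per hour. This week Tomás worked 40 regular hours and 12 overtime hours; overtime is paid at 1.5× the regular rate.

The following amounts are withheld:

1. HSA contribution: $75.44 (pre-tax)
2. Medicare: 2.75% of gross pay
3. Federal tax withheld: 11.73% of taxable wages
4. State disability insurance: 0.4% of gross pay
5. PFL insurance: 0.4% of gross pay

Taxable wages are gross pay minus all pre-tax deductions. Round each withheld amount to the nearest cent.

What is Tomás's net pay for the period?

$885.69

Regular pay: 40 × $19.38 = $775.20
Overtime pay: 12 × $19.38 × 1.5 = $348.84
Gross pay = $775.20 + $348.84 = $1,124.04
HSA contribution: $75.44
Taxable wages = $1,124.04 − $75.44 = $1,048.60
Federal tax withheld: $1,048.60 × 0.1173 = $123.00
Medicare: $1,124.04 × 0.0275 = $30.91
State disability insurance: $1,124.04 × 0.004 = $4.50
PFL insurance: $1,124.04 × 0.004 = $4.50
Total deductions = $75.44 + $123.00 + $30.91 + $4.50 + $4.50 = $238.35
Net pay = $1,124.04 − $238.35 = $885.69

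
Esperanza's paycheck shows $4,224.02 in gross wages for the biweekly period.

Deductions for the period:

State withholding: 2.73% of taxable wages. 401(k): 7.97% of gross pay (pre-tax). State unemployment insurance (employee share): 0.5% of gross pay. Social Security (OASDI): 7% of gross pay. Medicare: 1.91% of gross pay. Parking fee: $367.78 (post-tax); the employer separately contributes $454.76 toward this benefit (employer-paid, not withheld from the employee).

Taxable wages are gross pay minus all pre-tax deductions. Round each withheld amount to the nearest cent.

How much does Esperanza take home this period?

401(k): $4,224.02 × 0.0797 = $336.65
Taxable wages = $4,224.02 − $336.65 = $3,887.37
State withholding: $3,887.37 × 0.0273 = $106.13
Social Security (OASDI): $4,224.02 × 0.07 = $295.68
Medicare: $4,224.02 × 0.0191 = $80.68
State unemployment insurance (employee share): $4,224.02 × 0.005 = $21.12
Parking fee: $367.78
(Employer's $454.76 toward parking fee is not withheld from the employee.)
Total deductions = $336.65 + $106.13 + $295.68 + $80.68 + $21.12 + $367.78 = $1,208.04
Net pay = $4,224.02 − $1,208.04 = $3,015.98

$3,015.98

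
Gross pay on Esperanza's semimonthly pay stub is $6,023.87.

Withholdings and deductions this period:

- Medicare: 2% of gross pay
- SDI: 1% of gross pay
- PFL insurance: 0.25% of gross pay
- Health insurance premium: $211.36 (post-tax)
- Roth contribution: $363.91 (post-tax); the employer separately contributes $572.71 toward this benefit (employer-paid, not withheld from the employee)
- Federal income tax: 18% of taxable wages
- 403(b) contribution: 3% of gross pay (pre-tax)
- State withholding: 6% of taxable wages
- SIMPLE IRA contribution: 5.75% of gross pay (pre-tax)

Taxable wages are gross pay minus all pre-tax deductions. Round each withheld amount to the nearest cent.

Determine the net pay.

SIMPLE IRA contribution: $6,023.87 × 0.0575 = $346.37
403(b) contribution: $6,023.87 × 0.03 = $180.72
Pre-tax total = $346.37 + $180.72 = $527.09
Taxable wages = $6,023.87 − $527.09 = $5,496.78
Federal income tax: $5,496.78 × 0.18 = $989.42
State withholding: $5,496.78 × 0.06 = $329.81
Medicare: $6,023.87 × 0.02 = $120.48
PFL insurance: $6,023.87 × 0.0025 = $15.06
SDI: $6,023.87 × 0.01 = $60.24
Roth contribution: $363.91
Health insurance premium: $211.36
(Employer's $572.71 toward Roth contribution is not withheld from the employee.)
Total deductions = $346.37 + $180.72 + $989.42 + $329.81 + $120.48 + $15.06 + $60.24 + $363.91 + $211.36 = $2,617.37
Net pay = $6,023.87 − $2,617.37 = $3,406.50

$3,406.50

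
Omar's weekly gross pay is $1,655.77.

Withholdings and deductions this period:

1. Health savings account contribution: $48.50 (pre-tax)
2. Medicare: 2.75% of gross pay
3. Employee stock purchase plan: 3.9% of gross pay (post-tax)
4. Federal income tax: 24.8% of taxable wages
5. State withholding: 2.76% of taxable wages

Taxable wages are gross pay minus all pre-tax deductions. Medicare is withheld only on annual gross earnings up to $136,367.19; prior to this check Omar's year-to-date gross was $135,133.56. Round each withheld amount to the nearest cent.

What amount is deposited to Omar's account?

Health savings account contribution: $48.50
Taxable wages = $1,655.77 − $48.50 = $1,607.27
State withholding: $1,607.27 × 0.0276 = $44.36
Federal income tax: $1,607.27 × 0.248 = $398.60
Medicare: only $136,367.19 − $135,133.56 = $1,233.63 of this check is subject → $1,233.63 × 0.0275 = $33.92
Employee stock purchase plan: $1,655.77 × 0.039 = $64.58
Total deductions = $48.50 + $44.36 + $398.60 + $33.92 + $64.58 = $589.96
Net pay = $1,655.77 − $589.96 = $1,065.81

$1,065.81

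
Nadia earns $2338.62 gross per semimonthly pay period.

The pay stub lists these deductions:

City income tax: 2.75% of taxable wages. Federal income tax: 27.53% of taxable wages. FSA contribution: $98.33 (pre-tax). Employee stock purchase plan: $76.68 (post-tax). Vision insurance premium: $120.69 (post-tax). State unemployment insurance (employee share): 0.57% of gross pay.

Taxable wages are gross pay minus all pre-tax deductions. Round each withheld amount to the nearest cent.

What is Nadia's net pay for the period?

FSA contribution: $98.33
Taxable wages = $2338.62 − $98.33 = $2240.29
City income tax: $2240.29 × 0.0275 = $61.61
Federal income tax: $2240.29 × 0.2753 = $616.75
State unemployment insurance (employee share): $2338.62 × 0.0057 = $13.33
Vision insurance premium: $120.69
Employee stock purchase plan: $76.68
Total deductions = $98.33 + $61.61 + $616.75 + $13.33 + $120.69 + $76.68 = $987.39
Net pay = $2338.62 − $987.39 = $1351.23

$1351.23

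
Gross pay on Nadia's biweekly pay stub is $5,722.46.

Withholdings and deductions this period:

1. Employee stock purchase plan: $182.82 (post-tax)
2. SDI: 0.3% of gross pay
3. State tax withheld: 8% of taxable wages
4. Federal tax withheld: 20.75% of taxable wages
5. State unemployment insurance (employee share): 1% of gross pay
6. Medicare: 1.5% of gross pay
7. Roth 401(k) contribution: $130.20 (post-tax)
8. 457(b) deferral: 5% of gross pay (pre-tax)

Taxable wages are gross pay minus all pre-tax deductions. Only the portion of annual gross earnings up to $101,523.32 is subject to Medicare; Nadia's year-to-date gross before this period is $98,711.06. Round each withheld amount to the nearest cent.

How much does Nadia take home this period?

$3,443.80

457(b) deferral: $5,722.46 × 0.05 = $286.12
Taxable wages = $5,722.46 − $286.12 = $5,436.34
Federal tax withheld: $5,436.34 × 0.2075 = $1,128.04
State tax withheld: $5,436.34 × 0.08 = $434.91
State unemployment insurance (employee share): $5,722.46 × 0.01 = $57.22
SDI: $5,722.46 × 0.003 = $17.17
Medicare: only $101,523.32 − $98,711.06 = $2,812.26 of this check is subject → $2,812.26 × 0.015 = $42.18
Employee stock purchase plan: $182.82
Roth 401(k) contribution: $130.20
Total deductions = $286.12 + $1,128.04 + $434.91 + $57.22 + $17.17 + $42.18 + $182.82 + $130.20 = $2,278.66
Net pay = $5,722.46 − $2,278.66 = $3,443.80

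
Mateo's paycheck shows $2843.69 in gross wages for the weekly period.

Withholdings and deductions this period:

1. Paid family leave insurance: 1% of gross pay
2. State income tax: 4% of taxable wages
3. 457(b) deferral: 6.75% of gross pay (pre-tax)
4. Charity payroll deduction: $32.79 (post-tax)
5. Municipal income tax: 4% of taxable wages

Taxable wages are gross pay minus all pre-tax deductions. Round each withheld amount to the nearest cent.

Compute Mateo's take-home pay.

457(b) deferral: $2843.69 × 0.0675 = $191.95
Taxable wages = $2843.69 − $191.95 = $2651.74
State income tax: $2651.74 × 0.04 = $106.07
Municipal income tax: $2651.74 × 0.04 = $106.07
Paid family leave insurance: $2843.69 × 0.01 = $28.44
Charity payroll deduction: $32.79
Total deductions = $191.95 + $106.07 + $106.07 + $28.44 + $32.79 = $465.32
Net pay = $2843.69 − $465.32 = $2378.37

$2378.37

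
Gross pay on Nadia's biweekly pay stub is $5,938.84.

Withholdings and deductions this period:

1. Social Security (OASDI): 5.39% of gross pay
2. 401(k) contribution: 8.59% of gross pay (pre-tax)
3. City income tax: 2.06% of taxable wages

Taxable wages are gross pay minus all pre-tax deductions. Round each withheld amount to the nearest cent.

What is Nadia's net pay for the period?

401(k) contribution: $5,938.84 × 0.0859 = $510.15
Taxable wages = $5,938.84 − $510.15 = $5,428.69
City income tax: $5,428.69 × 0.0206 = $111.83
Social Security (OASDI): $5,938.84 × 0.0539 = $320.10
Total deductions = $510.15 + $111.83 + $320.10 = $942.08
Net pay = $5,938.84 − $942.08 = $4,996.76

$4,996.76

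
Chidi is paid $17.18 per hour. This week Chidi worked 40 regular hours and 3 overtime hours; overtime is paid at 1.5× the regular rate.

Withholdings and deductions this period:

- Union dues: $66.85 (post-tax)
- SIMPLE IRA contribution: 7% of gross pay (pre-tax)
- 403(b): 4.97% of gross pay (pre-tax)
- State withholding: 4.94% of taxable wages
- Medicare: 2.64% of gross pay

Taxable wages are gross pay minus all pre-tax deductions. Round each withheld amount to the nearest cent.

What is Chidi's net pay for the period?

Regular pay: 40 × $17.18 = $687.20
Overtime pay: 3 × $17.18 × 1.5 = $77.31
Gross pay = $687.20 + $77.31 = $764.51
403(b): $764.51 × 0.0497 = $38.00
SIMPLE IRA contribution: $764.51 × 0.07 = $53.52
Pre-tax total = $38.00 + $53.52 = $91.52
Taxable wages = $764.51 − $91.52 = $672.99
State withholding: $672.99 × 0.0494 = $33.25
Medicare: $764.51 × 0.0264 = $20.18
Union dues: $66.85
Total deductions = $38.00 + $53.52 + $33.25 + $20.18 + $66.85 = $211.80
Net pay = $764.51 − $211.80 = $552.71

$552.71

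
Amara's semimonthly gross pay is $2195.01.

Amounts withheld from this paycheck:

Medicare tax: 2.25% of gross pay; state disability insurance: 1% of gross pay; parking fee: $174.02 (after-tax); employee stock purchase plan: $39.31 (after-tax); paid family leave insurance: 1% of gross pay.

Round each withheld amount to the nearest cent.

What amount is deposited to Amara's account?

$1888.39

Paid family leave insurance: $2195.01 × 0.01 = $21.95
Medicare tax: $2195.01 × 0.0225 = $49.39
State disability insurance: $2195.01 × 0.01 = $21.95
Employee stock purchase plan: $39.31
Parking fee: $174.02
Total deductions = $21.95 + $49.39 + $21.95 + $39.31 + $174.02 = $306.62
Net pay = $2195.01 − $306.62 = $1888.39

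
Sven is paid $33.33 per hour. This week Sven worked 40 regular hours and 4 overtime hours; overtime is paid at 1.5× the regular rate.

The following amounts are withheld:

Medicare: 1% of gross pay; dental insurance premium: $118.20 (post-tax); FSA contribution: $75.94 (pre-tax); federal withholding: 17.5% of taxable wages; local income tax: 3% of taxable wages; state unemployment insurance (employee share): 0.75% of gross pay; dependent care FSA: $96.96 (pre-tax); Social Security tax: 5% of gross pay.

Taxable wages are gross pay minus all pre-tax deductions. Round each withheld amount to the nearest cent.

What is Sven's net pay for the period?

Regular pay: 40 × $33.33 = $1333.20
Overtime pay: 4 × $33.33 × 1.5 = $199.98
Gross pay = $1333.20 + $199.98 = $1533.18
FSA contribution: $75.94
Dependent care FSA: $96.96
Pre-tax total = $75.94 + $96.96 = $172.90
Taxable wages = $1533.18 − $172.90 = $1360.28
Federal withholding: $1360.28 × 0.175 = $238.05
Local income tax: $1360.28 × 0.03 = $40.81
State unemployment insurance (employee share): $1533.18 × 0.0075 = $11.50
Social Security tax: $1533.18 × 0.05 = $76.66
Medicare: $1533.18 × 0.01 = $15.33
Dental insurance premium: $118.20
Total deductions = $75.94 + $96.96 + $238.05 + $40.81 + $11.50 + $76.66 + $15.33 + $118.20 = $673.45
Net pay = $1533.18 − $673.45 = $859.73

$859.73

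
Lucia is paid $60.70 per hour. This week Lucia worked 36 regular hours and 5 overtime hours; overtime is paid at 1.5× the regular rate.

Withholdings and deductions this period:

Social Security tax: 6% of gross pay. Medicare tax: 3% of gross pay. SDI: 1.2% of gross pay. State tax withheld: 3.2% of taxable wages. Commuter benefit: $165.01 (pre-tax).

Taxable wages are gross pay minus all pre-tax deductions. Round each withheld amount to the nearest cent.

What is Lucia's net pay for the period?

$2,126.90

Regular pay: 36 × $60.70 = $2,185.20
Overtime pay: 5 × $60.70 × 1.5 = $455.25
Gross pay = $2,185.20 + $455.25 = $2,640.45
Commuter benefit: $165.01
Taxable wages = $2,640.45 − $165.01 = $2,475.44
State tax withheld: $2,475.44 × 0.032 = $79.21
SDI: $2,640.45 × 0.012 = $31.69
Social Security tax: $2,640.45 × 0.06 = $158.43
Medicare tax: $2,640.45 × 0.03 = $79.21
Total deductions = $165.01 + $79.21 + $31.69 + $158.43 + $79.21 = $513.55
Net pay = $2,640.45 − $513.55 = $2,126.90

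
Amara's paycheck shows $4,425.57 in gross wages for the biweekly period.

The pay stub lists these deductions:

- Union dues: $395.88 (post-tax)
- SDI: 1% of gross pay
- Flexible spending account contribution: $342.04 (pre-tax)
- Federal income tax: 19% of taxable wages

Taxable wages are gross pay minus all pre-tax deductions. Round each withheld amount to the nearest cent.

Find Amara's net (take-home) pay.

Flexible spending account contribution: $342.04
Taxable wages = $4,425.57 − $342.04 = $4,083.53
Federal income tax: $4,083.53 × 0.19 = $775.87
SDI: $4,425.57 × 0.01 = $44.26
Union dues: $395.88
Total deductions = $342.04 + $775.87 + $44.26 + $395.88 = $1,558.05
Net pay = $4,425.57 − $1,558.05 = $2,867.52

$2,867.52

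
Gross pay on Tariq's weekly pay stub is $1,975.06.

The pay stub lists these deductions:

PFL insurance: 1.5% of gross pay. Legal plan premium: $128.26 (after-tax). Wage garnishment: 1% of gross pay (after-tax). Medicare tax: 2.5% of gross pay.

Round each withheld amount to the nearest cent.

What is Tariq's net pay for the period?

$1,748.04

Medicare tax: $1,975.06 × 0.025 = $49.38
PFL insurance: $1,975.06 × 0.015 = $29.63
Legal plan premium: $128.26
Wage garnishment: $1,975.06 × 0.01 = $19.75
Total deductions = $49.38 + $29.63 + $128.26 + $19.75 = $227.02
Net pay = $1,975.06 − $227.02 = $1,748.04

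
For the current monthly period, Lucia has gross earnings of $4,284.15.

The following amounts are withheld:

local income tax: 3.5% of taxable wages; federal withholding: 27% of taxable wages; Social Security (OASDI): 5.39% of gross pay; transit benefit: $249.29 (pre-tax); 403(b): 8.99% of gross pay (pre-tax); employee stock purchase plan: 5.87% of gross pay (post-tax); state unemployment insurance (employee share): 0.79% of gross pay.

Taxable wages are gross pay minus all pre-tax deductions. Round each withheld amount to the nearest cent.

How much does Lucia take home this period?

403(b): $4,284.15 × 0.0899 = $385.15
Transit benefit: $249.29
Pre-tax total = $385.15 + $249.29 = $634.44
Taxable wages = $4,284.15 − $634.44 = $3,649.71
Local income tax: $3,649.71 × 0.035 = $127.74
Federal withholding: $3,649.71 × 0.27 = $985.42
State unemployment insurance (employee share): $4,284.15 × 0.0079 = $33.84
Social Security (OASDI): $4,284.15 × 0.0539 = $230.92
Employee stock purchase plan: $4,284.15 × 0.0587 = $251.48
Total deductions = $385.15 + $249.29 + $127.74 + $985.42 + $33.84 + $230.92 + $251.48 = $2,263.84
Net pay = $4,284.15 − $2,263.84 = $2,020.31

$2,020.31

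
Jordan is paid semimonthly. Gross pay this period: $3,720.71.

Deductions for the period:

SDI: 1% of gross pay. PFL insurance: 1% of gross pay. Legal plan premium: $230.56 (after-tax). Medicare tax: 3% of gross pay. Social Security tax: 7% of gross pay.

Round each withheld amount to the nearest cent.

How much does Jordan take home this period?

Medicare tax: $3,720.71 × 0.03 = $111.62
PFL insurance: $3,720.71 × 0.01 = $37.21
Social Security tax: $3,720.71 × 0.07 = $260.45
SDI: $3,720.71 × 0.01 = $37.21
Legal plan premium: $230.56
Total deductions = $111.62 + $37.21 + $260.45 + $37.21 + $230.56 = $677.05
Net pay = $3,720.71 − $677.05 = $3,043.66

$3,043.66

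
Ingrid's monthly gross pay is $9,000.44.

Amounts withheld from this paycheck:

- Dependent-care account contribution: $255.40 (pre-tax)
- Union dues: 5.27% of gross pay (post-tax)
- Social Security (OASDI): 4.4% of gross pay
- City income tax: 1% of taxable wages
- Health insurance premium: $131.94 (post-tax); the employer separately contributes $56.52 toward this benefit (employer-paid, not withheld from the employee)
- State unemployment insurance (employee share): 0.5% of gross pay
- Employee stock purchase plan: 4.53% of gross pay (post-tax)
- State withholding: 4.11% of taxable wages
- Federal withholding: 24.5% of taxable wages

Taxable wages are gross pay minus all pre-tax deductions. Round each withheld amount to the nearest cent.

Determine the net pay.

$4,700.64

Dependent-care account contribution: $255.40
Taxable wages = $9,000.44 − $255.40 = $8,745.04
Federal withholding: $8,745.04 × 0.245 = $2,142.53
City income tax: $8,745.04 × 0.01 = $87.45
State withholding: $8,745.04 × 0.0411 = $359.42
Social Security (OASDI): $9,000.44 × 0.044 = $396.02
State unemployment insurance (employee share): $9,000.44 × 0.005 = $45.00
Employee stock purchase plan: $9,000.44 × 0.0453 = $407.72
Union dues: $9,000.44 × 0.0527 = $474.32
Health insurance premium: $131.94
(Employer's $56.52 toward health insurance premium is not withheld from the employee.)
Total deductions = $255.40 + $2,142.53 + $87.45 + $359.42 + $396.02 + $45.00 + $407.72 + $474.32 + $131.94 = $4,299.80
Net pay = $9,000.44 − $4,299.80 = $4,700.64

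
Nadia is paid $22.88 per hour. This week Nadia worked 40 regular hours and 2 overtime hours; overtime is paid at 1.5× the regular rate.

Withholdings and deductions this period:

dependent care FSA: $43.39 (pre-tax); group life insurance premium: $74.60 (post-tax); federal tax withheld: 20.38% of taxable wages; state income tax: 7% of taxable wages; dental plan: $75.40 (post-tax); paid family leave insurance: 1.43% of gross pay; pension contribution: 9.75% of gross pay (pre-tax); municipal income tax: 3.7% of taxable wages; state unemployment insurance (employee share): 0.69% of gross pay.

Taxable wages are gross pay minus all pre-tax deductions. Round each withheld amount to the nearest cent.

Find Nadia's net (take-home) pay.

$411.18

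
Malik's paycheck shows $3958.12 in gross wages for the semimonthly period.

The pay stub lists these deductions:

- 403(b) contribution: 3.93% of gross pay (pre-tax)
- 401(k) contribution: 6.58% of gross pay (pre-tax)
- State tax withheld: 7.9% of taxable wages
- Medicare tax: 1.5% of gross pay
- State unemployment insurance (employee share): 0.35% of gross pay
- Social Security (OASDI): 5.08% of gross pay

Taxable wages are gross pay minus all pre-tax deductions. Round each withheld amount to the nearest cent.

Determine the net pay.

$2988.01

403(b) contribution: $3958.12 × 0.0393 = $155.55
401(k) contribution: $3958.12 × 0.0658 = $260.44
Pre-tax total = $155.55 + $260.44 = $415.99
Taxable wages = $3958.12 − $415.99 = $3542.13
State tax withheld: $3542.13 × 0.079 = $279.83
Social Security (OASDI): $3958.12 × 0.0508 = $201.07
State unemployment insurance (employee share): $3958.12 × 0.0035 = $13.85
Medicare tax: $3958.12 × 0.015 = $59.37
Total deductions = $155.55 + $260.44 + $279.83 + $201.07 + $13.85 + $59.37 = $970.11
Net pay = $3958.12 − $970.11 = $2988.01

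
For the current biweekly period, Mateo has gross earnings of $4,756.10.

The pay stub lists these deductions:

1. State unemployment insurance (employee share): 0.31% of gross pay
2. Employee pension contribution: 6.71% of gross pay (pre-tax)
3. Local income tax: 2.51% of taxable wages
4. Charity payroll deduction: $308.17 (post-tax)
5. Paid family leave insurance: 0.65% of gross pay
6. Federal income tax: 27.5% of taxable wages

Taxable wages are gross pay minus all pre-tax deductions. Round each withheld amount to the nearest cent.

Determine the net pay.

Employee pension contribution: $4,756.10 × 0.0671 = $319.13
Taxable wages = $4,756.10 − $319.13 = $4,436.97
Federal income tax: $4,436.97 × 0.275 = $1,220.17
Local income tax: $4,436.97 × 0.0251 = $111.37
State unemployment insurance (employee share): $4,756.10 × 0.0031 = $14.74
Paid family leave insurance: $4,756.10 × 0.0065 = $30.91
Charity payroll deduction: $308.17
Total deductions = $319.13 + $1,220.17 + $111.37 + $14.74 + $30.91 + $308.17 = $2,004.49
Net pay = $4,756.10 − $2,004.49 = $2,751.61

$2,751.61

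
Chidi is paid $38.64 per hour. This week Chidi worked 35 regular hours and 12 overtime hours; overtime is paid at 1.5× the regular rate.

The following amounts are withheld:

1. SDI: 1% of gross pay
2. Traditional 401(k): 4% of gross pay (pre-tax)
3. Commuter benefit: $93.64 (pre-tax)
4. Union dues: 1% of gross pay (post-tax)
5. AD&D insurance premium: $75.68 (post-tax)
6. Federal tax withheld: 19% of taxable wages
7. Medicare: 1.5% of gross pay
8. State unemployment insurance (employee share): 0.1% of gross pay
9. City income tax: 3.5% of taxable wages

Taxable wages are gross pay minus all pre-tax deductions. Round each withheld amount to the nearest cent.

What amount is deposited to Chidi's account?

Regular pay: 35 × $38.64 = $1,352.40
Overtime pay: 12 × $38.64 × 1.5 = $695.52
Gross pay = $1,352.40 + $695.52 = $2,047.92
Commuter benefit: $93.64
Traditional 401(k): $2,047.92 × 0.04 = $81.92
Pre-tax total = $93.64 + $81.92 = $175.56
Taxable wages = $2,047.92 − $175.56 = $1,872.36
Federal tax withheld: $1,872.36 × 0.19 = $355.75
City income tax: $1,872.36 × 0.035 = $65.53
SDI: $2,047.92 × 0.01 = $20.48
Medicare: $2,047.92 × 0.015 = $30.72
State unemployment insurance (employee share): $2,047.92 × 0.001 = $2.05
Union dues: $2,047.92 × 0.01 = $20.48
AD&D insurance premium: $75.68
Total deductions = $93.64 + $81.92 + $355.75 + $65.53 + $20.48 + $30.72 + $2.05 + $20.48 + $75.68 = $746.25
Net pay = $2,047.92 − $746.25 = $1,301.67

$1,301.67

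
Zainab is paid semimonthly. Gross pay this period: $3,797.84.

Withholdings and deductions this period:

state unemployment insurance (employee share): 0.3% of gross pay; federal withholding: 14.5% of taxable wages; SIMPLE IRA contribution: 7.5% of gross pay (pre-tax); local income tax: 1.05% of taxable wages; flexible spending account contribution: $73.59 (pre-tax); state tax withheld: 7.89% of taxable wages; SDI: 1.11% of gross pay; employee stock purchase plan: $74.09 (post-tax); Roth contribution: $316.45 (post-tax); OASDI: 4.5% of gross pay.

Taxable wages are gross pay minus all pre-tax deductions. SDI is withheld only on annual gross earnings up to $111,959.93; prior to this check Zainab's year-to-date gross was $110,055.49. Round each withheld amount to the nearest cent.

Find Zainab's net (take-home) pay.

$2,039.25

SIMPLE IRA contribution: $3,797.84 × 0.075 = $284.84
Flexible spending account contribution: $73.59
Pre-tax total = $284.84 + $73.59 = $358.43
Taxable wages = $3,797.84 − $358.43 = $3,439.41
Local income tax: $3,439.41 × 0.0105 = $36.11
State tax withheld: $3,439.41 × 0.0789 = $271.37
Federal withholding: $3,439.41 × 0.145 = $498.71
SDI: only $111,959.93 − $110,055.49 = $1,904.44 of this check is subject → $1,904.44 × 0.0111 = $21.14
OASDI: $3,797.84 × 0.045 = $170.90
State unemployment insurance (employee share): $3,797.84 × 0.003 = $11.39
Roth contribution: $316.45
Employee stock purchase plan: $74.09
Total deductions = $284.84 + $73.59 + $36.11 + $271.37 + $498.71 + $21.14 + $170.90 + $11.39 + $316.45 + $74.09 = $1,758.59
Net pay = $3,797.84 − $1,758.59 = $2,039.25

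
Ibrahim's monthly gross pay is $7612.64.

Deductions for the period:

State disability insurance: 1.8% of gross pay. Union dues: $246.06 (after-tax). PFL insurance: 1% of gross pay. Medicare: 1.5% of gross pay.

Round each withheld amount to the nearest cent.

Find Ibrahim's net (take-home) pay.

PFL insurance: $7612.64 × 0.01 = $76.13
State disability insurance: $7612.64 × 0.018 = $137.03
Medicare: $7612.64 × 0.015 = $114.19
Union dues: $246.06
Total deductions = $76.13 + $137.03 + $114.19 + $246.06 = $573.41
Net pay = $7612.64 − $573.41 = $7039.23

$7039.23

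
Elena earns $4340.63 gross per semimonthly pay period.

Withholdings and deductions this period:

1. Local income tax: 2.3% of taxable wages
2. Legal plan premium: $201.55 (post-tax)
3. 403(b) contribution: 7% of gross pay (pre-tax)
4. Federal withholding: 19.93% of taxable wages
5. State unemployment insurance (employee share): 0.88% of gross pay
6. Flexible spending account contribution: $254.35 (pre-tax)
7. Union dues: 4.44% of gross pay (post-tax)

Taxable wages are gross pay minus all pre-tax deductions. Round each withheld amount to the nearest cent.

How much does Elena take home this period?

$2509.13

Flexible spending account contribution: $254.35
403(b) contribution: $4340.63 × 0.07 = $303.84
Pre-tax total = $254.35 + $303.84 = $558.19
Taxable wages = $4340.63 − $558.19 = $3782.44
Local income tax: $3782.44 × 0.023 = $87.00
Federal withholding: $3782.44 × 0.1993 = $753.84
State unemployment insurance (employee share): $4340.63 × 0.0088 = $38.20
Union dues: $4340.63 × 0.0444 = $192.72
Legal plan premium: $201.55
Total deductions = $254.35 + $303.84 + $87.00 + $753.84 + $38.20 + $192.72 + $201.55 = $1831.50
Net pay = $4340.63 − $1831.50 = $2509.13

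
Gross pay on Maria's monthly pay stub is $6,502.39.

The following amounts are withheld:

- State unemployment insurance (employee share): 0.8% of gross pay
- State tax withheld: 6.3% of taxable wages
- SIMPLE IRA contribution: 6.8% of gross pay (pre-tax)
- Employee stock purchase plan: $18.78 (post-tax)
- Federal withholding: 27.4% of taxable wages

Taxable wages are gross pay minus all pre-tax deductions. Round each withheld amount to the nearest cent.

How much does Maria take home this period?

$3,947.14

SIMPLE IRA contribution: $6,502.39 × 0.068 = $442.16
Taxable wages = $6,502.39 − $442.16 = $6,060.23
State tax withheld: $6,060.23 × 0.063 = $381.79
Federal withholding: $6,060.23 × 0.274 = $1,660.50
State unemployment insurance (employee share): $6,502.39 × 0.008 = $52.02
Employee stock purchase plan: $18.78
Total deductions = $442.16 + $381.79 + $1,660.50 + $52.02 + $18.78 = $2,555.25
Net pay = $6,502.39 − $2,555.25 = $3,947.14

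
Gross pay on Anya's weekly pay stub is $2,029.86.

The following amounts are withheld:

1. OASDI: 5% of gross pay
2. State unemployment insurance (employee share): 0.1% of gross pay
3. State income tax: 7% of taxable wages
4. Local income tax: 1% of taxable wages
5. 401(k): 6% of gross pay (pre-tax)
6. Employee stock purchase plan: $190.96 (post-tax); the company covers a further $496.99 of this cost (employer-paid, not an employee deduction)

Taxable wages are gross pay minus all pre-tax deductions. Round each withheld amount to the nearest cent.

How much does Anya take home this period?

$1,460.95

401(k): $2,029.86 × 0.06 = $121.79
Taxable wages = $2,029.86 − $121.79 = $1,908.07
State income tax: $1,908.07 × 0.07 = $133.56
Local income tax: $1,908.07 × 0.01 = $19.08
State unemployment insurance (employee share): $2,029.86 × 0.001 = $2.03
OASDI: $2,029.86 × 0.05 = $101.49
Employee stock purchase plan: $190.96
(Employer's $496.99 toward employee stock purchase plan is not withheld from the employee.)
Total deductions = $121.79 + $133.56 + $19.08 + $2.03 + $101.49 + $190.96 = $568.91
Net pay = $2,029.86 − $568.91 = $1,460.95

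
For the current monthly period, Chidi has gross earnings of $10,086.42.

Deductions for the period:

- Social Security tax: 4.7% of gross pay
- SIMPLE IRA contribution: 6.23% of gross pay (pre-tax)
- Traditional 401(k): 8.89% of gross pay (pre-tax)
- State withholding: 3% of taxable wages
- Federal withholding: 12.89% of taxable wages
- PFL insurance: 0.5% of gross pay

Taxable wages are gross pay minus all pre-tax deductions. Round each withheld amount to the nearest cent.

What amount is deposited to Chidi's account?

SIMPLE IRA contribution: $10,086.42 × 0.0623 = $628.38
Traditional 401(k): $10,086.42 × 0.0889 = $896.68
Pre-tax total = $628.38 + $896.68 = $1,525.06
Taxable wages = $10,086.42 − $1,525.06 = $8,561.36
State withholding: $8,561.36 × 0.03 = $256.84
Federal withholding: $8,561.36 × 0.1289 = $1,103.56
Social Security tax: $10,086.42 × 0.047 = $474.06
PFL insurance: $10,086.42 × 0.005 = $50.43
Total deductions = $628.38 + $896.68 + $256.84 + $1,103.56 + $474.06 + $50.43 = $3,409.95
Net pay = $10,086.42 − $3,409.95 = $6,676.47

$6,676.47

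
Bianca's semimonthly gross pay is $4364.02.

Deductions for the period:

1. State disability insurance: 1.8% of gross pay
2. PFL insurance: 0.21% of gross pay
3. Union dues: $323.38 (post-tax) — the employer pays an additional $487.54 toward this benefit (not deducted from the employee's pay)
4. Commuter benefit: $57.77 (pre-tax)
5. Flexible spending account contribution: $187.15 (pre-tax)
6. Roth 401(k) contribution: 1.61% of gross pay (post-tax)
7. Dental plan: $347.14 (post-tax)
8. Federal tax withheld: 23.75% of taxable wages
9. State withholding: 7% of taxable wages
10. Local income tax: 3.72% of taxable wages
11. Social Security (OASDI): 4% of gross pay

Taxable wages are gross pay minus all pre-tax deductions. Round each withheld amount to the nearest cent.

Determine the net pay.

Flexible spending account contribution: $187.15
Commuter benefit: $57.77
Pre-tax total = $187.15 + $57.77 = $244.92
Taxable wages = $4364.02 − $244.92 = $4119.10
State withholding: $4119.10 × 0.07 = $288.34
Federal tax withheld: $4119.10 × 0.2375 = $978.29
Local income tax: $4119.10 × 0.0372 = $153.23
PFL insurance: $4364.02 × 0.0021 = $9.16
State disability insurance: $4364.02 × 0.018 = $78.55
Social Security (OASDI): $4364.02 × 0.04 = $174.56
Dental plan: $347.14
Union dues: $323.38
Roth 401(k) contribution: $4364.02 × 0.0161 = $70.26
(Employer's $487.54 toward union dues is not withheld from the employee.)
Total deductions = $187.15 + $57.77 + $288.34 + $978.29 + $153.23 + $9.16 + $78.55 + $174.56 + $347.14 + $323.38 + $70.26 = $2667.83
Net pay = $4364.02 − $2667.83 = $1696.19

$1696.19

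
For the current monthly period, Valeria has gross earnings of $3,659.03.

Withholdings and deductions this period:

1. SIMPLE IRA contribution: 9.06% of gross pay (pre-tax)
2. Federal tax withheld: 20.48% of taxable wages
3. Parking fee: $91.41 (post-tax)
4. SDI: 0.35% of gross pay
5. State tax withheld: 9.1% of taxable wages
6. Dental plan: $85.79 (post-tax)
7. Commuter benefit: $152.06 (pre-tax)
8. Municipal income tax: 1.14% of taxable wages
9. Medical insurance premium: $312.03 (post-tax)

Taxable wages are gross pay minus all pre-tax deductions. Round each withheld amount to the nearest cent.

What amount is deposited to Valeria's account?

SIMPLE IRA contribution: $3,659.03 × 0.0906 = $331.51
Commuter benefit: $152.06
Pre-tax total = $331.51 + $152.06 = $483.57
Taxable wages = $3,659.03 − $483.57 = $3,175.46
Federal tax withheld: $3,175.46 × 0.2048 = $650.33
Municipal income tax: $3,175.46 × 0.0114 = $36.20
State tax withheld: $3,175.46 × 0.091 = $288.97
SDI: $3,659.03 × 0.0035 = $12.81
Dental plan: $85.79
Parking fee: $91.41
Medical insurance premium: $312.03
Total deductions = $331.51 + $152.06 + $650.33 + $36.20 + $288.97 + $12.81 + $85.79 + $91.41 + $312.03 = $1,961.11
Net pay = $3,659.03 − $1,961.11 = $1,697.92

$1,697.92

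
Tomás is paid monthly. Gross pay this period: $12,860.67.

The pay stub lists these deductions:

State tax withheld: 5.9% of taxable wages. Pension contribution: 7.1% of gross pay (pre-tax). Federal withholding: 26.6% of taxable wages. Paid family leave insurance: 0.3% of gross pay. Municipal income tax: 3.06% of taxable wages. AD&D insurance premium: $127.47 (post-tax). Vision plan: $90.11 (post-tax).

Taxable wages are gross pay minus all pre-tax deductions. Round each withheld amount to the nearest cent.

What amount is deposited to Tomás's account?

Pension contribution: $12,860.67 × 0.071 = $913.11
Taxable wages = $12,860.67 − $913.11 = $11,947.56
State tax withheld: $11,947.56 × 0.059 = $704.91
Federal withholding: $11,947.56 × 0.266 = $3,178.05
Municipal income tax: $11,947.56 × 0.0306 = $365.60
Paid family leave insurance: $12,860.67 × 0.003 = $38.58
Vision plan: $90.11
AD&D insurance premium: $127.47
Total deductions = $913.11 + $704.91 + $3,178.05 + $365.60 + $38.58 + $90.11 + $127.47 = $5,417.83
Net pay = $12,860.67 − $5,417.83 = $7,442.84

$7,442.84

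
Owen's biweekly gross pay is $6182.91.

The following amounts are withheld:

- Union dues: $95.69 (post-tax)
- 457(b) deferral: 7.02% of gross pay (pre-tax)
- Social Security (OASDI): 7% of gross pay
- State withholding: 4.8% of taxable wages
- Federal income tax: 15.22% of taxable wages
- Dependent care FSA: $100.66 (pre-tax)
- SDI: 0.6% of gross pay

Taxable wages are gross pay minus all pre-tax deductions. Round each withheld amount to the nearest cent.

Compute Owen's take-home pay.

$3951.85

457(b) deferral: $6182.91 × 0.0702 = $434.04
Dependent care FSA: $100.66
Pre-tax total = $434.04 + $100.66 = $534.70
Taxable wages = $6182.91 − $534.70 = $5648.21
State withholding: $5648.21 × 0.048 = $271.11
Federal income tax: $5648.21 × 0.1522 = $859.66
SDI: $6182.91 × 0.006 = $37.10
Social Security (OASDI): $6182.91 × 0.07 = $432.80
Union dues: $95.69
Total deductions = $434.04 + $100.66 + $271.11 + $859.66 + $37.10 + $432.80 + $95.69 = $2231.06
Net pay = $6182.91 − $2231.06 = $3951.85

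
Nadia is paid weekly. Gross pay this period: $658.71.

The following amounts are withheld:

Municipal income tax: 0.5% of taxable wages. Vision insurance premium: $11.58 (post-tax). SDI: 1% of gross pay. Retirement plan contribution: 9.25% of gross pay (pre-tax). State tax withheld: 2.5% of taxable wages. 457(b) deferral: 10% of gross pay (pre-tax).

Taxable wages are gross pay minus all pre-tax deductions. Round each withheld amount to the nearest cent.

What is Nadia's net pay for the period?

$497.78

457(b) deferral: $658.71 × 0.1 = $65.87
Retirement plan contribution: $658.71 × 0.0925 = $60.93
Pre-tax total = $65.87 + $60.93 = $126.80
Taxable wages = $658.71 − $126.80 = $531.91
Municipal income tax: $531.91 × 0.005 = $2.66
State tax withheld: $531.91 × 0.025 = $13.30
SDI: $658.71 × 0.01 = $6.59
Vision insurance premium: $11.58
Total deductions = $65.87 + $60.93 + $2.66 + $13.30 + $6.59 + $11.58 = $160.93
Net pay = $658.71 − $160.93 = $497.78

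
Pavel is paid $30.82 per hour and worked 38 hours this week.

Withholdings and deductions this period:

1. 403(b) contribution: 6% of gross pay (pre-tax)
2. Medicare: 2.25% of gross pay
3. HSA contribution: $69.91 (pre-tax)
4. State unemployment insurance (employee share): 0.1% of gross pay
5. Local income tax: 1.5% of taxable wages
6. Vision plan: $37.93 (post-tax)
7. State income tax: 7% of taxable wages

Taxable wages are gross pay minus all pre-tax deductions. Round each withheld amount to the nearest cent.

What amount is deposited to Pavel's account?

$877.90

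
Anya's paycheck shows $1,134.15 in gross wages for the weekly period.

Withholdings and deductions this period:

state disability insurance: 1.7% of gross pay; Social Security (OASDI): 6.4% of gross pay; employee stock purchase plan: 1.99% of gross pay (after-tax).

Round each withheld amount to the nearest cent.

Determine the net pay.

Social Security (OASDI): $1,134.15 × 0.064 = $72.59
State disability insurance: $1,134.15 × 0.017 = $19.28
Employee stock purchase plan: $1,134.15 × 0.0199 = $22.57
Total deductions = $72.59 + $19.28 + $22.57 = $114.44
Net pay = $1,134.15 − $114.44 = $1,019.71

$1,019.71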